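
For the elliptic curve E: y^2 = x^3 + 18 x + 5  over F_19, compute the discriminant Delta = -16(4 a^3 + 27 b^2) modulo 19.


4 a^3 + 27 b^2 = 4*18^3 + 27*5^2 = 23328 + 675 = 24003
Delta = -16 * (24003) = -384048
Delta mod 19 = 18

Delta = 18 (mod 19)


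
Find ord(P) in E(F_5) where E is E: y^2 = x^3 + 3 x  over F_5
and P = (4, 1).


Compute successive multiples of P until we hit O:
  1P = (4, 1)
  2P = (1, 3)
  3P = (1, 2)
  4P = (4, 4)
  5P = O

ord(P) = 5


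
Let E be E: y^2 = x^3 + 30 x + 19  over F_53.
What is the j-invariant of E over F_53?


Delta = -16(4 a^3 + 27 b^2) mod 53 = 39
-1728 * (4 a)^3 = -1728 * (4*30)^3 mod 53 = 13
j = 13 * 39^(-1) mod 53 = 18

j = 18 (mod 53)


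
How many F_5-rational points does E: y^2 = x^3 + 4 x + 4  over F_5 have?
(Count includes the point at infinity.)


For each x in F_5, count y with y^2 = x^3 + 4 x + 4 mod 5:
  x = 0: RHS = 4, y in [2, 3]  -> 2 point(s)
  x = 1: RHS = 4, y in [2, 3]  -> 2 point(s)
  x = 2: RHS = 0, y in [0]  -> 1 point(s)
  x = 4: RHS = 4, y in [2, 3]  -> 2 point(s)
Affine points: 7. Add the point at infinity: total = 8.

#E(F_5) = 8


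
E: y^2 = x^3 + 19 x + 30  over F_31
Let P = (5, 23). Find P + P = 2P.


Doubling: s = (3 x1^2 + a) / (2 y1)
s = (3*5^2 + 19) / (2*23) mod 31 = 29
x3 = s^2 - 2 x1 mod 31 = 29^2 - 2*5 = 25
y3 = s (x1 - x3) - y1 mod 31 = 29 * (5 - 25) - 23 = 17

2P = (25, 17)


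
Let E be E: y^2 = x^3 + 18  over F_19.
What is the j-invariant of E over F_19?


Delta = -16(4 a^3 + 27 b^2) mod 19 = 5
-1728 * (4 a)^3 = -1728 * (4*0)^3 mod 19 = 0
j = 0 * 5^(-1) mod 19 = 0

j = 0 (mod 19)


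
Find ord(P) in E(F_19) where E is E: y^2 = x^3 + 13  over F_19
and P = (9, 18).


Compute successive multiples of P until we hit O:
  1P = (9, 18)
  2P = (5, 9)
  3P = (16, 9)
  4P = (10, 5)
  5P = (17, 10)
  6P = (13, 5)
  7P = (4, 18)
  8P = (6, 1)
  ... (continuing to 19P)
  19P = O

ord(P) = 19


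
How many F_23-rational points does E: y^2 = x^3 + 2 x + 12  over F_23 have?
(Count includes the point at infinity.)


For each x in F_23, count y with y^2 = x^3 + 2 x + 12 mod 23:
  x = 0: RHS = 12, y in [9, 14]  -> 2 point(s)
  x = 2: RHS = 1, y in [1, 22]  -> 2 point(s)
  x = 5: RHS = 9, y in [3, 20]  -> 2 point(s)
  x = 7: RHS = 1, y in [1, 22]  -> 2 point(s)
  x = 9: RHS = 0, y in [0]  -> 1 point(s)
  x = 11: RHS = 8, y in [10, 13]  -> 2 point(s)
  x = 12: RHS = 16, y in [4, 19]  -> 2 point(s)
  x = 13: RHS = 4, y in [2, 21]  -> 2 point(s)
  x = 14: RHS = 1, y in [1, 22]  -> 2 point(s)
  x = 15: RHS = 13, y in [6, 17]  -> 2 point(s)
  x = 16: RHS = 0, y in [0]  -> 1 point(s)
  x = 19: RHS = 9, y in [3, 20]  -> 2 point(s)
  x = 20: RHS = 2, y in [5, 18]  -> 2 point(s)
  x = 21: RHS = 0, y in [0]  -> 1 point(s)
  x = 22: RHS = 9, y in [3, 20]  -> 2 point(s)
Affine points: 27. Add the point at infinity: total = 28.

#E(F_23) = 28


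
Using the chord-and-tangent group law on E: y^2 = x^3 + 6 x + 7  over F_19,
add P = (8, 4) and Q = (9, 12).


P != Q, so use the chord formula.
s = (y2 - y1) / (x2 - x1) = (8) / (1) mod 19 = 8
x3 = s^2 - x1 - x2 mod 19 = 8^2 - 8 - 9 = 9
y3 = s (x1 - x3) - y1 mod 19 = 8 * (8 - 9) - 4 = 7

P + Q = (9, 7)


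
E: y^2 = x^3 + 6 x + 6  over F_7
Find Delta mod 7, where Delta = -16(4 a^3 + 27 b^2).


4 a^3 + 27 b^2 = 4*6^3 + 27*6^2 = 864 + 972 = 1836
Delta = -16 * (1836) = -29376
Delta mod 7 = 3

Delta = 3 (mod 7)


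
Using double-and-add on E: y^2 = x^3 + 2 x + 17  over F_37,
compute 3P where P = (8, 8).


k = 3 = 11_2 (binary, LSB first: 11)
Double-and-add from P = (8, 8):
  bit 0 = 1: acc = O + (8, 8) = (8, 8)
  bit 1 = 1: acc = (8, 8) + (31, 23) = (5, 2)

3P = (5, 2)


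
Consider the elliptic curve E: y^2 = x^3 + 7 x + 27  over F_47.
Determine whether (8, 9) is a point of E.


Check whether y^2 = x^3 + 7 x + 27 (mod 47) for (x, y) = (8, 9).
LHS: y^2 = 9^2 mod 47 = 34
RHS: x^3 + 7 x + 27 = 8^3 + 7*8 + 27 mod 47 = 31
LHS != RHS

No, not on the curve


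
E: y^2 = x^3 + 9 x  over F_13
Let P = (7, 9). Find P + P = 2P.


Doubling: s = (3 x1^2 + a) / (2 y1)
s = (3*7^2 + 9) / (2*9) mod 13 = 0
x3 = s^2 - 2 x1 mod 13 = 0^2 - 2*7 = 12
y3 = s (x1 - x3) - y1 mod 13 = 0 * (7 - 12) - 9 = 4

2P = (12, 4)


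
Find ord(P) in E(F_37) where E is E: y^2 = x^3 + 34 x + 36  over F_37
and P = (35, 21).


Compute successive multiples of P until we hit O:
  1P = (35, 21)
  2P = (25, 34)
  3P = (2, 36)
  4P = (21, 13)
  5P = (7, 32)
  6P = (7, 5)
  7P = (21, 24)
  8P = (2, 1)
  ... (continuing to 11P)
  11P = O

ord(P) = 11


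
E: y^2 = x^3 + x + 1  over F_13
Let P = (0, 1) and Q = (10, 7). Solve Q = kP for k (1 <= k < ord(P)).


Enumerate multiples of P until we hit Q = (10, 7):
  1P = (0, 1)
  2P = (10, 7)
Match found at i = 2.

k = 2


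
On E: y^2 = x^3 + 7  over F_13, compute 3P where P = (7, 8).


k = 3 = 11_2 (binary, LSB first: 11)
Double-and-add from P = (7, 8):
  bit 0 = 1: acc = O + (7, 8) = (7, 8)
  bit 1 = 1: acc = (7, 8) + (8, 8) = (11, 5)

3P = (11, 5)


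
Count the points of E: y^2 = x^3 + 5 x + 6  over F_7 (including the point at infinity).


For each x in F_7, count y with y^2 = x^3 + 5 x + 6 mod 7:
  x = 5: RHS = 2, y in [3, 4]  -> 2 point(s)
  x = 6: RHS = 0, y in [0]  -> 1 point(s)
Affine points: 3. Add the point at infinity: total = 4.

#E(F_7) = 4


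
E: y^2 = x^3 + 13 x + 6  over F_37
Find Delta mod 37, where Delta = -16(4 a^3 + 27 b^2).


4 a^3 + 27 b^2 = 4*13^3 + 27*6^2 = 8788 + 972 = 9760
Delta = -16 * (9760) = -156160
Delta mod 37 = 17

Delta = 17 (mod 37)


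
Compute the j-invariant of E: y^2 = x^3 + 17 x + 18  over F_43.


Delta = -16(4 a^3 + 27 b^2) mod 43 = 24
-1728 * (4 a)^3 = -1728 * (4*17)^3 mod 43 = 1
j = 1 * 24^(-1) mod 43 = 9

j = 9 (mod 43)


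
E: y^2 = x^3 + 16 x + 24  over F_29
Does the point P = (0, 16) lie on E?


Check whether y^2 = x^3 + 16 x + 24 (mod 29) for (x, y) = (0, 16).
LHS: y^2 = 16^2 mod 29 = 24
RHS: x^3 + 16 x + 24 = 0^3 + 16*0 + 24 mod 29 = 24
LHS = RHS

Yes, on the curve


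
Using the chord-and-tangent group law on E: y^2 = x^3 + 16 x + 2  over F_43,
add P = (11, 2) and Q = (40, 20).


P != Q, so use the chord formula.
s = (y2 - y1) / (x2 - x1) = (18) / (29) mod 43 = 11
x3 = s^2 - x1 - x2 mod 43 = 11^2 - 11 - 40 = 27
y3 = s (x1 - x3) - y1 mod 43 = 11 * (11 - 27) - 2 = 37

P + Q = (27, 37)


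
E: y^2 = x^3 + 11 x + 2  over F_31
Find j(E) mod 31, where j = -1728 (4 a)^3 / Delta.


Delta = -16(4 a^3 + 27 b^2) mod 31 = 12
-1728 * (4 a)^3 = -1728 * (4*11)^3 mod 31 = 30
j = 30 * 12^(-1) mod 31 = 18

j = 18 (mod 31)


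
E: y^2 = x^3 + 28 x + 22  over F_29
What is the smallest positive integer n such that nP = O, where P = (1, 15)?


Compute successive multiples of P until we hit O:
  1P = (1, 15)
  2P = (2, 12)
  3P = (6, 0)
  4P = (2, 17)
  5P = (1, 14)
  6P = O

ord(P) = 6


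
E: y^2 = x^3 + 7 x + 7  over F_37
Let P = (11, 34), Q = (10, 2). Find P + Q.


P != Q, so use the chord formula.
s = (y2 - y1) / (x2 - x1) = (5) / (36) mod 37 = 32
x3 = s^2 - x1 - x2 mod 37 = 32^2 - 11 - 10 = 4
y3 = s (x1 - x3) - y1 mod 37 = 32 * (11 - 4) - 34 = 5

P + Q = (4, 5)


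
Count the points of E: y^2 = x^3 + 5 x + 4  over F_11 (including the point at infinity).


For each x in F_11, count y with y^2 = x^3 + 5 x + 4 mod 11:
  x = 0: RHS = 4, y in [2, 9]  -> 2 point(s)
  x = 2: RHS = 0, y in [0]  -> 1 point(s)
  x = 4: RHS = 0, y in [0]  -> 1 point(s)
  x = 5: RHS = 0, y in [0]  -> 1 point(s)
  x = 10: RHS = 9, y in [3, 8]  -> 2 point(s)
Affine points: 7. Add the point at infinity: total = 8.

#E(F_11) = 8


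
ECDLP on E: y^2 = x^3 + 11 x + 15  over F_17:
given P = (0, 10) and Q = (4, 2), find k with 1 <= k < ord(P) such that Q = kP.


Enumerate multiples of P until we hit Q = (4, 2):
  1P = (0, 10)
  2P = (4, 15)
  3P = (5, 5)
  4P = (13, 3)
  5P = (6, 5)
  6P = (15, 11)
  7P = (15, 6)
  8P = (6, 12)
  9P = (13, 14)
  10P = (5, 12)
  11P = (4, 2)
Match found at i = 11.

k = 11


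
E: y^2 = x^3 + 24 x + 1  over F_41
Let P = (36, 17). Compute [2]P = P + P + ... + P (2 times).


k = 2 = 10_2 (binary, LSB first: 01)
Double-and-add from P = (36, 17):
  bit 0 = 0: acc unchanged = O
  bit 1 = 1: acc = O + (0, 1) = (0, 1)

2P = (0, 1)


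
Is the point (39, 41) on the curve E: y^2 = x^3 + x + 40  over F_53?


Check whether y^2 = x^3 + 1 x + 40 (mod 53) for (x, y) = (39, 41).
LHS: y^2 = 41^2 mod 53 = 38
RHS: x^3 + 1 x + 40 = 39^3 + 1*39 + 40 mod 53 = 38
LHS = RHS

Yes, on the curve


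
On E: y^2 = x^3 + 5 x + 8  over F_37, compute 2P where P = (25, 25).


Doubling: s = (3 x1^2 + a) / (2 y1)
s = (3*25^2 + 5) / (2*25) mod 37 = 8
x3 = s^2 - 2 x1 mod 37 = 8^2 - 2*25 = 14
y3 = s (x1 - x3) - y1 mod 37 = 8 * (25 - 14) - 25 = 26

2P = (14, 26)


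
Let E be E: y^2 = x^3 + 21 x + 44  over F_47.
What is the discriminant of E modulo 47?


4 a^3 + 27 b^2 = 4*21^3 + 27*44^2 = 37044 + 52272 = 89316
Delta = -16 * (89316) = -1429056
Delta mod 47 = 26

Delta = 26 (mod 47)


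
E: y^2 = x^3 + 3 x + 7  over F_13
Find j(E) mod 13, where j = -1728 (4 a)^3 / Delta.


Delta = -16(4 a^3 + 27 b^2) mod 13 = 10
-1728 * (4 a)^3 = -1728 * (4*3)^3 mod 13 = 12
j = 12 * 10^(-1) mod 13 = 9

j = 9 (mod 13)


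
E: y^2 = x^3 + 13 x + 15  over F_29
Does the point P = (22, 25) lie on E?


Check whether y^2 = x^3 + 13 x + 15 (mod 29) for (x, y) = (22, 25).
LHS: y^2 = 25^2 mod 29 = 16
RHS: x^3 + 13 x + 15 = 22^3 + 13*22 + 15 mod 29 = 16
LHS = RHS

Yes, on the curve


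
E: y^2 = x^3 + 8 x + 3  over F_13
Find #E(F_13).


For each x in F_13, count y with y^2 = x^3 + 8 x + 3 mod 13:
  x = 0: RHS = 3, y in [4, 9]  -> 2 point(s)
  x = 1: RHS = 12, y in [5, 8]  -> 2 point(s)
  x = 2: RHS = 1, y in [1, 12]  -> 2 point(s)
  x = 5: RHS = 12, y in [5, 8]  -> 2 point(s)
  x = 7: RHS = 12, y in [5, 8]  -> 2 point(s)
  x = 10: RHS = 4, y in [2, 11]  -> 2 point(s)
Affine points: 12. Add the point at infinity: total = 13.

#E(F_13) = 13


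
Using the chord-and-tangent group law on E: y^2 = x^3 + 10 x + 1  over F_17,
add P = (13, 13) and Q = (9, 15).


P != Q, so use the chord formula.
s = (y2 - y1) / (x2 - x1) = (2) / (13) mod 17 = 8
x3 = s^2 - x1 - x2 mod 17 = 8^2 - 13 - 9 = 8
y3 = s (x1 - x3) - y1 mod 17 = 8 * (13 - 8) - 13 = 10

P + Q = (8, 10)


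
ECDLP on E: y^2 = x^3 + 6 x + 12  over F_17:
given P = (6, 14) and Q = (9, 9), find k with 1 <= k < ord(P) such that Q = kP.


Enumerate multiples of P until we hit Q = (9, 9):
  1P = (6, 14)
  2P = (9, 9)
Match found at i = 2.

k = 2


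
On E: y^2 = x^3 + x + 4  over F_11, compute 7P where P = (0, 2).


k = 7 = 111_2 (binary, LSB first: 111)
Double-and-add from P = (0, 2):
  bit 0 = 1: acc = O + (0, 2) = (0, 2)
  bit 1 = 1: acc = (0, 2) + (9, 4) = (3, 1)
  bit 2 = 1: acc = (3, 1) + (2, 6) = (9, 7)

7P = (9, 7)


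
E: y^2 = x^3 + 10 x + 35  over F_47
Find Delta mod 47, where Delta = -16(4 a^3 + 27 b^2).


4 a^3 + 27 b^2 = 4*10^3 + 27*35^2 = 4000 + 33075 = 37075
Delta = -16 * (37075) = -593200
Delta mod 47 = 34

Delta = 34 (mod 47)


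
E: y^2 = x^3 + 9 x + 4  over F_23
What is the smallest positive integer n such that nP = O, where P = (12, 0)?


Compute successive multiples of P until we hit O:
  1P = (12, 0)
  2P = O

ord(P) = 2


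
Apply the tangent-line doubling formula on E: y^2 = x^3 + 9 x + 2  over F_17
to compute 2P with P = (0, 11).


Doubling: s = (3 x1^2 + a) / (2 y1)
s = (3*0^2 + 9) / (2*11) mod 17 = 12
x3 = s^2 - 2 x1 mod 17 = 12^2 - 2*0 = 8
y3 = s (x1 - x3) - y1 mod 17 = 12 * (0 - 8) - 11 = 12

2P = (8, 12)


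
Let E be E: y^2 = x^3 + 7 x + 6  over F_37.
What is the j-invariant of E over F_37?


Delta = -16(4 a^3 + 27 b^2) mod 37 = 14
-1728 * (4 a)^3 = -1728 * (4*7)^3 mod 37 = 10
j = 10 * 14^(-1) mod 37 = 6

j = 6 (mod 37)


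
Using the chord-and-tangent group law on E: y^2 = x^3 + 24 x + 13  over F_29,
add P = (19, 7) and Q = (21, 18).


P != Q, so use the chord formula.
s = (y2 - y1) / (x2 - x1) = (11) / (2) mod 29 = 20
x3 = s^2 - x1 - x2 mod 29 = 20^2 - 19 - 21 = 12
y3 = s (x1 - x3) - y1 mod 29 = 20 * (19 - 12) - 7 = 17

P + Q = (12, 17)


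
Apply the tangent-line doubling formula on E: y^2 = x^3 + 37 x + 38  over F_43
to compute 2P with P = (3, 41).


Doubling: s = (3 x1^2 + a) / (2 y1)
s = (3*3^2 + 37) / (2*41) mod 43 = 27
x3 = s^2 - 2 x1 mod 43 = 27^2 - 2*3 = 35
y3 = s (x1 - x3) - y1 mod 43 = 27 * (3 - 35) - 41 = 41

2P = (35, 41)


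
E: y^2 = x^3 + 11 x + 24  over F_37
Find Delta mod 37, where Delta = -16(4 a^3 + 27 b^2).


4 a^3 + 27 b^2 = 4*11^3 + 27*24^2 = 5324 + 15552 = 20876
Delta = -16 * (20876) = -334016
Delta mod 37 = 20

Delta = 20 (mod 37)


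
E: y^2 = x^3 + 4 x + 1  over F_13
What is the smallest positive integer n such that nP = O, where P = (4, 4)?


Compute successive multiples of P until we hit O:
  1P = (4, 4)
  2P = (5, 9)
  3P = (3, 1)
  4P = (2, 2)
  5P = (8, 5)
  6P = (10, 1)
  7P = (9, 5)
  8P = (12, 10)
  ... (continuing to 19P)
  19P = O

ord(P) = 19


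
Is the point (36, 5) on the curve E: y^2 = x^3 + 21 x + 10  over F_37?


Check whether y^2 = x^3 + 21 x + 10 (mod 37) for (x, y) = (36, 5).
LHS: y^2 = 5^2 mod 37 = 25
RHS: x^3 + 21 x + 10 = 36^3 + 21*36 + 10 mod 37 = 25
LHS = RHS

Yes, on the curve


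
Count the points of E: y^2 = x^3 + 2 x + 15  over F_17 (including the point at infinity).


For each x in F_17, count y with y^2 = x^3 + 2 x + 15 mod 17:
  x = 0: RHS = 15, y in [7, 10]  -> 2 point(s)
  x = 1: RHS = 1, y in [1, 16]  -> 2 point(s)
  x = 4: RHS = 2, y in [6, 11]  -> 2 point(s)
  x = 7: RHS = 15, y in [7, 10]  -> 2 point(s)
  x = 8: RHS = 16, y in [4, 13]  -> 2 point(s)
  x = 10: RHS = 15, y in [7, 10]  -> 2 point(s)
  x = 11: RHS = 8, y in [5, 12]  -> 2 point(s)
  x = 12: RHS = 16, y in [4, 13]  -> 2 point(s)
  x = 14: RHS = 16, y in [4, 13]  -> 2 point(s)
Affine points: 18. Add the point at infinity: total = 19.

#E(F_17) = 19


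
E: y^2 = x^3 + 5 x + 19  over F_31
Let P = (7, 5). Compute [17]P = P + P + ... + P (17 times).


k = 17 = 10001_2 (binary, LSB first: 10001)
Double-and-add from P = (7, 5):
  bit 0 = 1: acc = O + (7, 5) = (7, 5)
  bit 1 = 0: acc unchanged = (7, 5)
  bit 2 = 0: acc unchanged = (7, 5)
  bit 3 = 0: acc unchanged = (7, 5)
  bit 4 = 1: acc = (7, 5) + (18, 12) = (0, 22)

17P = (0, 22)


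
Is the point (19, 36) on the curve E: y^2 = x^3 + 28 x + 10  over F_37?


Check whether y^2 = x^3 + 28 x + 10 (mod 37) for (x, y) = (19, 36).
LHS: y^2 = 36^2 mod 37 = 1
RHS: x^3 + 28 x + 10 = 19^3 + 28*19 + 10 mod 37 = 1
LHS = RHS

Yes, on the curve


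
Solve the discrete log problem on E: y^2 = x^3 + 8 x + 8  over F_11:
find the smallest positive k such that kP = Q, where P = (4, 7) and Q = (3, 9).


Enumerate multiples of P until we hit Q = (3, 9):
  1P = (4, 7)
  2P = (8, 10)
  3P = (3, 2)
  4P = (7, 0)
  5P = (3, 9)
Match found at i = 5.

k = 5


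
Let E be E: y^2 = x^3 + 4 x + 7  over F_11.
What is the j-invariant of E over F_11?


Delta = -16(4 a^3 + 27 b^2) mod 11 = 3
-1728 * (4 a)^3 = -1728 * (4*4)^3 mod 11 = 7
j = 7 * 3^(-1) mod 11 = 6

j = 6 (mod 11)


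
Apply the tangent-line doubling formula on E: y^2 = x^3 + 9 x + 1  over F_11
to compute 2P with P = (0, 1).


Doubling: s = (3 x1^2 + a) / (2 y1)
s = (3*0^2 + 9) / (2*1) mod 11 = 10
x3 = s^2 - 2 x1 mod 11 = 10^2 - 2*0 = 1
y3 = s (x1 - x3) - y1 mod 11 = 10 * (0 - 1) - 1 = 0

2P = (1, 0)


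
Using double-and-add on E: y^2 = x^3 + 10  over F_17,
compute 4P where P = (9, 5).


k = 4 = 100_2 (binary, LSB first: 001)
Double-and-add from P = (9, 5):
  bit 0 = 0: acc unchanged = O
  bit 1 = 0: acc unchanged = O
  bit 2 = 1: acc = O + (12, 15) = (12, 15)

4P = (12, 15)


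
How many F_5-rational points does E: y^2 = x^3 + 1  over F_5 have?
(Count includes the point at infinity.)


For each x in F_5, count y with y^2 = x^3 + 0 x + 1 mod 5:
  x = 0: RHS = 1, y in [1, 4]  -> 2 point(s)
  x = 2: RHS = 4, y in [2, 3]  -> 2 point(s)
  x = 4: RHS = 0, y in [0]  -> 1 point(s)
Affine points: 5. Add the point at infinity: total = 6.

#E(F_5) = 6


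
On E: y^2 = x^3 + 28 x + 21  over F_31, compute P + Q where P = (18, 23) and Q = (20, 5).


P != Q, so use the chord formula.
s = (y2 - y1) / (x2 - x1) = (13) / (2) mod 31 = 22
x3 = s^2 - x1 - x2 mod 31 = 22^2 - 18 - 20 = 12
y3 = s (x1 - x3) - y1 mod 31 = 22 * (18 - 12) - 23 = 16

P + Q = (12, 16)


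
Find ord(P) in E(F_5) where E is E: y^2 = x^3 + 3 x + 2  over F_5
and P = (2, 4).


Compute successive multiples of P until we hit O:
  1P = (2, 4)
  2P = (1, 1)
  3P = (1, 4)
  4P = (2, 1)
  5P = O

ord(P) = 5


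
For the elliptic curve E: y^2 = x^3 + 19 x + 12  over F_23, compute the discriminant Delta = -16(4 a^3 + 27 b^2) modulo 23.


4 a^3 + 27 b^2 = 4*19^3 + 27*12^2 = 27436 + 3888 = 31324
Delta = -16 * (31324) = -501184
Delta mod 23 = 9

Delta = 9 (mod 23)


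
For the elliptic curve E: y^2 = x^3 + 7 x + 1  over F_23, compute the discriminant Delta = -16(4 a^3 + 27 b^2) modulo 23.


4 a^3 + 27 b^2 = 4*7^3 + 27*1^2 = 1372 + 27 = 1399
Delta = -16 * (1399) = -22384
Delta mod 23 = 18

Delta = 18 (mod 23)


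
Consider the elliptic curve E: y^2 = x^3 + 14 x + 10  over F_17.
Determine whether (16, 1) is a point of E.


Check whether y^2 = x^3 + 14 x + 10 (mod 17) for (x, y) = (16, 1).
LHS: y^2 = 1^2 mod 17 = 1
RHS: x^3 + 14 x + 10 = 16^3 + 14*16 + 10 mod 17 = 12
LHS != RHS

No, not on the curve


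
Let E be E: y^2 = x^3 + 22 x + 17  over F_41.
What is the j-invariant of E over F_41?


Delta = -16(4 a^3 + 27 b^2) mod 41 = 27
-1728 * (4 a)^3 = -1728 * (4*22)^3 mod 41 = 16
j = 16 * 27^(-1) mod 41 = 34

j = 34 (mod 41)


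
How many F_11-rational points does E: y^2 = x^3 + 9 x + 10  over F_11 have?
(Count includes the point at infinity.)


For each x in F_11, count y with y^2 = x^3 + 9 x + 10 mod 11:
  x = 1: RHS = 9, y in [3, 8]  -> 2 point(s)
  x = 2: RHS = 3, y in [5, 6]  -> 2 point(s)
  x = 3: RHS = 9, y in [3, 8]  -> 2 point(s)
  x = 4: RHS = 0, y in [0]  -> 1 point(s)
  x = 5: RHS = 4, y in [2, 9]  -> 2 point(s)
  x = 6: RHS = 5, y in [4, 7]  -> 2 point(s)
  x = 7: RHS = 9, y in [3, 8]  -> 2 point(s)
  x = 8: RHS = 0, y in [0]  -> 1 point(s)
  x = 10: RHS = 0, y in [0]  -> 1 point(s)
Affine points: 15. Add the point at infinity: total = 16.

#E(F_11) = 16


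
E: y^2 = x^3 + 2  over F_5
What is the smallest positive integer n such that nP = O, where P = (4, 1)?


Compute successive multiples of P until we hit O:
  1P = (4, 1)
  2P = (3, 3)
  3P = (2, 0)
  4P = (3, 2)
  5P = (4, 4)
  6P = O

ord(P) = 6


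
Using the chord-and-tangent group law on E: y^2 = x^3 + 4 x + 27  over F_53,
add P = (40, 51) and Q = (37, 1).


P != Q, so use the chord formula.
s = (y2 - y1) / (x2 - x1) = (3) / (50) mod 53 = 52
x3 = s^2 - x1 - x2 mod 53 = 52^2 - 40 - 37 = 30
y3 = s (x1 - x3) - y1 mod 53 = 52 * (40 - 30) - 51 = 45

P + Q = (30, 45)


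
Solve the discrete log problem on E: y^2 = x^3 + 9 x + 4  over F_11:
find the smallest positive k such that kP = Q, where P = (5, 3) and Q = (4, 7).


Enumerate multiples of P until we hit Q = (4, 7):
  1P = (5, 3)
  2P = (10, 4)
  3P = (0, 9)
  4P = (7, 6)
  5P = (4, 4)
  6P = (3, 6)
  7P = (8, 7)
  8P = (1, 6)
  9P = (9, 0)
  10P = (1, 5)
  11P = (8, 4)
  12P = (3, 5)
  13P = (4, 7)
Match found at i = 13.

k = 13


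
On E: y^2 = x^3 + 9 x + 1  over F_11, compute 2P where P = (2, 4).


Doubling: s = (3 x1^2 + a) / (2 y1)
s = (3*2^2 + 9) / (2*4) mod 11 = 4
x3 = s^2 - 2 x1 mod 11 = 4^2 - 2*2 = 1
y3 = s (x1 - x3) - y1 mod 11 = 4 * (2 - 1) - 4 = 0

2P = (1, 0)


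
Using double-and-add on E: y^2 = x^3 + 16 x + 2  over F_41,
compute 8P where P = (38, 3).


k = 8 = 1000_2 (binary, LSB first: 0001)
Double-and-add from P = (38, 3):
  bit 0 = 0: acc unchanged = O
  bit 1 = 0: acc unchanged = O
  bit 2 = 0: acc unchanged = O
  bit 3 = 1: acc = O + (38, 38) = (38, 38)

8P = (38, 38)


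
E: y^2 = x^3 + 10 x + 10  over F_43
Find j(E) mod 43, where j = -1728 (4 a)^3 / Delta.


Delta = -16(4 a^3 + 27 b^2) mod 43 = 42
-1728 * (4 a)^3 = -1728 * (4*10)^3 mod 43 = 1
j = 1 * 42^(-1) mod 43 = 42

j = 42 (mod 43)


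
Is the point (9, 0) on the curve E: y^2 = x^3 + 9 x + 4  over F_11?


Check whether y^2 = x^3 + 9 x + 4 (mod 11) for (x, y) = (9, 0).
LHS: y^2 = 0^2 mod 11 = 0
RHS: x^3 + 9 x + 4 = 9^3 + 9*9 + 4 mod 11 = 0
LHS = RHS

Yes, on the curve


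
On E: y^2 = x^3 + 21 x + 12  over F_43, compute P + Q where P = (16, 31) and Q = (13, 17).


P != Q, so use the chord formula.
s = (y2 - y1) / (x2 - x1) = (29) / (40) mod 43 = 19
x3 = s^2 - x1 - x2 mod 43 = 19^2 - 16 - 13 = 31
y3 = s (x1 - x3) - y1 mod 43 = 19 * (16 - 31) - 31 = 28

P + Q = (31, 28)


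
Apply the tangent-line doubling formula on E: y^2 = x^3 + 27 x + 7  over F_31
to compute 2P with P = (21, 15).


Doubling: s = (3 x1^2 + a) / (2 y1)
s = (3*21^2 + 27) / (2*15) mod 31 = 14
x3 = s^2 - 2 x1 mod 31 = 14^2 - 2*21 = 30
y3 = s (x1 - x3) - y1 mod 31 = 14 * (21 - 30) - 15 = 14

2P = (30, 14)


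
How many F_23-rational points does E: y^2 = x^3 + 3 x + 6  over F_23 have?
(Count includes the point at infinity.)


For each x in F_23, count y with y^2 = x^3 + 3 x + 6 mod 23:
  x = 0: RHS = 6, y in [11, 12]  -> 2 point(s)
  x = 4: RHS = 13, y in [6, 17]  -> 2 point(s)
  x = 5: RHS = 8, y in [10, 13]  -> 2 point(s)
  x = 7: RHS = 2, y in [5, 18]  -> 2 point(s)
  x = 8: RHS = 13, y in [6, 17]  -> 2 point(s)
  x = 9: RHS = 3, y in [7, 16]  -> 2 point(s)
  x = 10: RHS = 1, y in [1, 22]  -> 2 point(s)
  x = 11: RHS = 13, y in [6, 17]  -> 2 point(s)
  x = 14: RHS = 9, y in [3, 20]  -> 2 point(s)
  x = 17: RHS = 2, y in [5, 18]  -> 2 point(s)
  x = 18: RHS = 4, y in [2, 21]  -> 2 point(s)
  x = 20: RHS = 16, y in [4, 19]  -> 2 point(s)
  x = 22: RHS = 2, y in [5, 18]  -> 2 point(s)
Affine points: 26. Add the point at infinity: total = 27.

#E(F_23) = 27


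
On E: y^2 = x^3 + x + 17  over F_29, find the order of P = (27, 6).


Compute successive multiples of P until we hit O:
  1P = (27, 6)
  2P = (9, 28)
  3P = (26, 25)
  4P = (18, 26)
  5P = (14, 7)
  6P = (11, 24)
  7P = (19, 14)
  8P = (13, 9)
  ... (continuing to 23P)
  23P = O

ord(P) = 23


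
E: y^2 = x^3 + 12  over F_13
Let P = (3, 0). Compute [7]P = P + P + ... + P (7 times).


k = 7 = 111_2 (binary, LSB first: 111)
Double-and-add from P = (3, 0):
  bit 0 = 1: acc = O + (3, 0) = (3, 0)
  bit 1 = 1: acc = (3, 0) + O = (3, 0)
  bit 2 = 1: acc = (3, 0) + O = (3, 0)

7P = (3, 0)


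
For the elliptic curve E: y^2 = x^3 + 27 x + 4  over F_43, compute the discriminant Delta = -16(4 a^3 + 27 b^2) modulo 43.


4 a^3 + 27 b^2 = 4*27^3 + 27*4^2 = 78732 + 432 = 79164
Delta = -16 * (79164) = -1266624
Delta mod 43 = 27

Delta = 27 (mod 43)


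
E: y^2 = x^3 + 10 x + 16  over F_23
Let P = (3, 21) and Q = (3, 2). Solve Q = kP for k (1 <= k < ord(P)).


Enumerate multiples of P until we hit Q = (3, 2):
  1P = (3, 21)
  2P = (12, 22)
  3P = (10, 14)
  4P = (11, 10)
  5P = (17, 4)
  6P = (6, 4)
  7P = (18, 18)
  8P = (14, 18)
  9P = (19, 21)
  10P = (1, 2)
  11P = (0, 19)
  12P = (0, 4)
  13P = (1, 21)
  14P = (19, 2)
  15P = (14, 5)
  16P = (18, 5)
  17P = (6, 19)
  18P = (17, 19)
  19P = (11, 13)
  20P = (10, 9)
  21P = (12, 1)
  22P = (3, 2)
Match found at i = 22.

k = 22


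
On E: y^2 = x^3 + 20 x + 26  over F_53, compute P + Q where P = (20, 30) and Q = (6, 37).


P != Q, so use the chord formula.
s = (y2 - y1) / (x2 - x1) = (7) / (39) mod 53 = 26
x3 = s^2 - x1 - x2 mod 53 = 26^2 - 20 - 6 = 14
y3 = s (x1 - x3) - y1 mod 53 = 26 * (20 - 14) - 30 = 20

P + Q = (14, 20)


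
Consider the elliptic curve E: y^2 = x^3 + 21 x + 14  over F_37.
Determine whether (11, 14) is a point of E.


Check whether y^2 = x^3 + 21 x + 14 (mod 37) for (x, y) = (11, 14).
LHS: y^2 = 14^2 mod 37 = 11
RHS: x^3 + 21 x + 14 = 11^3 + 21*11 + 14 mod 37 = 22
LHS != RHS

No, not on the curve


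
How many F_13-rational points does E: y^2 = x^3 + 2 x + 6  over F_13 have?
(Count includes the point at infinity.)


For each x in F_13, count y with y^2 = x^3 + 2 x + 6 mod 13:
  x = 1: RHS = 9, y in [3, 10]  -> 2 point(s)
  x = 3: RHS = 0, y in [0]  -> 1 point(s)
  x = 4: RHS = 0, y in [0]  -> 1 point(s)
  x = 6: RHS = 0, y in [0]  -> 1 point(s)
  x = 7: RHS = 12, y in [5, 8]  -> 2 point(s)
  x = 8: RHS = 1, y in [1, 12]  -> 2 point(s)
  x = 9: RHS = 12, y in [5, 8]  -> 2 point(s)
  x = 10: RHS = 12, y in [5, 8]  -> 2 point(s)
  x = 12: RHS = 3, y in [4, 9]  -> 2 point(s)
Affine points: 15. Add the point at infinity: total = 16.

#E(F_13) = 16


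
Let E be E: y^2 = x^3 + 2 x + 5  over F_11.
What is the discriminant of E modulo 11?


4 a^3 + 27 b^2 = 4*2^3 + 27*5^2 = 32 + 675 = 707
Delta = -16 * (707) = -11312
Delta mod 11 = 7

Delta = 7 (mod 11)


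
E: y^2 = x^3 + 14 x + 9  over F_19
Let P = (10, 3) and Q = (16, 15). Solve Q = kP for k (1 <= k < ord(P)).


Enumerate multiples of P until we hit Q = (16, 15):
  1P = (10, 3)
  2P = (6, 10)
  3P = (12, 10)
  4P = (14, 2)
  5P = (1, 9)
  6P = (0, 3)
  7P = (9, 16)
  8P = (17, 12)
  9P = (8, 5)
  10P = (2, 8)
  11P = (16, 15)
Match found at i = 11.

k = 11


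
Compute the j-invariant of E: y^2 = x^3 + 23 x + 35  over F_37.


Delta = -16(4 a^3 + 27 b^2) mod 37 = 25
-1728 * (4 a)^3 = -1728 * (4*23)^3 mod 37 = 31
j = 31 * 25^(-1) mod 37 = 19

j = 19 (mod 37)


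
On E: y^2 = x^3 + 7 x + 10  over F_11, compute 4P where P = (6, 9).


k = 4 = 100_2 (binary, LSB first: 001)
Double-and-add from P = (6, 9):
  bit 0 = 0: acc unchanged = O
  bit 1 = 0: acc unchanged = O
  bit 2 = 1: acc = O + (3, 6) = (3, 6)

4P = (3, 6)


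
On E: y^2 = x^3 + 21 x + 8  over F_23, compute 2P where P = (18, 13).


Doubling: s = (3 x1^2 + a) / (2 y1)
s = (3*18^2 + 21) / (2*13) mod 23 = 9
x3 = s^2 - 2 x1 mod 23 = 9^2 - 2*18 = 22
y3 = s (x1 - x3) - y1 mod 23 = 9 * (18 - 22) - 13 = 20

2P = (22, 20)


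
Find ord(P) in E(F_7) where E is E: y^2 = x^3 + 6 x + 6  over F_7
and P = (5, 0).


Compute successive multiples of P until we hit O:
  1P = (5, 0)
  2P = O

ord(P) = 2


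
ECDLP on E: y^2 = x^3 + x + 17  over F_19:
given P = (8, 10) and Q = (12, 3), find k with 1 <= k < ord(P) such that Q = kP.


Enumerate multiples of P until we hit Q = (12, 3):
  1P = (8, 10)
  2P = (12, 16)
  3P = (6, 12)
  4P = (6, 7)
  5P = (12, 3)
Match found at i = 5.

k = 5


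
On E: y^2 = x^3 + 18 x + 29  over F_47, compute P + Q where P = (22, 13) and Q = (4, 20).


P != Q, so use the chord formula.
s = (y2 - y1) / (x2 - x1) = (7) / (29) mod 47 = 44
x3 = s^2 - x1 - x2 mod 47 = 44^2 - 22 - 4 = 30
y3 = s (x1 - x3) - y1 mod 47 = 44 * (22 - 30) - 13 = 11

P + Q = (30, 11)


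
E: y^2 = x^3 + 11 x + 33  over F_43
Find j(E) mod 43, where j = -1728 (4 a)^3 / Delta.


Delta = -16(4 a^3 + 27 b^2) mod 43 = 14
-1728 * (4 a)^3 = -1728 * (4*11)^3 mod 43 = 35
j = 35 * 14^(-1) mod 43 = 24

j = 24 (mod 43)


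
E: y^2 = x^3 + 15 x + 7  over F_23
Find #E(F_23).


For each x in F_23, count y with y^2 = x^3 + 15 x + 7 mod 23:
  x = 1: RHS = 0, y in [0]  -> 1 point(s)
  x = 4: RHS = 16, y in [4, 19]  -> 2 point(s)
  x = 5: RHS = 0, y in [0]  -> 1 point(s)
  x = 7: RHS = 18, y in [8, 15]  -> 2 point(s)
  x = 8: RHS = 18, y in [8, 15]  -> 2 point(s)
  x = 11: RHS = 8, y in [10, 13]  -> 2 point(s)
  x = 12: RHS = 6, y in [11, 12]  -> 2 point(s)
  x = 17: RHS = 0, y in [0]  -> 1 point(s)
  x = 20: RHS = 4, y in [2, 21]  -> 2 point(s)
Affine points: 15. Add the point at infinity: total = 16.

#E(F_23) = 16


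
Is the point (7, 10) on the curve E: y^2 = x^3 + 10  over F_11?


Check whether y^2 = x^3 + 0 x + 10 (mod 11) for (x, y) = (7, 10).
LHS: y^2 = 10^2 mod 11 = 1
RHS: x^3 + 0 x + 10 = 7^3 + 0*7 + 10 mod 11 = 1
LHS = RHS

Yes, on the curve


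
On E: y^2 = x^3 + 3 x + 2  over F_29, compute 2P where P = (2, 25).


Doubling: s = (3 x1^2 + a) / (2 y1)
s = (3*2^2 + 3) / (2*25) mod 29 = 9
x3 = s^2 - 2 x1 mod 29 = 9^2 - 2*2 = 19
y3 = s (x1 - x3) - y1 mod 29 = 9 * (2 - 19) - 25 = 25

2P = (19, 25)


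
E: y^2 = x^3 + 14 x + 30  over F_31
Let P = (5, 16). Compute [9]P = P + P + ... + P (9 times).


k = 9 = 1001_2 (binary, LSB first: 1001)
Double-and-add from P = (5, 16):
  bit 0 = 1: acc = O + (5, 16) = (5, 16)
  bit 1 = 0: acc unchanged = (5, 16)
  bit 2 = 0: acc unchanged = (5, 16)
  bit 3 = 1: acc = (5, 16) + (15, 22) = (25, 3)

9P = (25, 3)


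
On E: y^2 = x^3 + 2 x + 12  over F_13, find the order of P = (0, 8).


Compute successive multiples of P until we hit O:
  1P = (0, 8)
  2P = (12, 10)
  3P = (5, 2)
  4P = (11, 0)
  5P = (5, 11)
  6P = (12, 3)
  7P = (0, 5)
  8P = O

ord(P) = 8


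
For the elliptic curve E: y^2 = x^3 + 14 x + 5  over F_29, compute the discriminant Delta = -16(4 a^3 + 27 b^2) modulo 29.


4 a^3 + 27 b^2 = 4*14^3 + 27*5^2 = 10976 + 675 = 11651
Delta = -16 * (11651) = -186416
Delta mod 29 = 25

Delta = 25 (mod 29)


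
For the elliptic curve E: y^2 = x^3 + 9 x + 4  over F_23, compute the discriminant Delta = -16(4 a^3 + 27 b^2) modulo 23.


4 a^3 + 27 b^2 = 4*9^3 + 27*4^2 = 2916 + 432 = 3348
Delta = -16 * (3348) = -53568
Delta mod 23 = 22

Delta = 22 (mod 23)


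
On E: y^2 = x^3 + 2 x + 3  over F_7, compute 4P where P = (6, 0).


k = 4 = 100_2 (binary, LSB first: 001)
Double-and-add from P = (6, 0):
  bit 0 = 0: acc unchanged = O
  bit 1 = 0: acc unchanged = O
  bit 2 = 1: acc = O + O = O

4P = O


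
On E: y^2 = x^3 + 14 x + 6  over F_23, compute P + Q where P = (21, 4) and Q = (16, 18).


P != Q, so use the chord formula.
s = (y2 - y1) / (x2 - x1) = (14) / (18) mod 23 = 11
x3 = s^2 - x1 - x2 mod 23 = 11^2 - 21 - 16 = 15
y3 = s (x1 - x3) - y1 mod 23 = 11 * (21 - 15) - 4 = 16

P + Q = (15, 16)


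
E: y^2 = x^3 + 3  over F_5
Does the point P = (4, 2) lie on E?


Check whether y^2 = x^3 + 0 x + 3 (mod 5) for (x, y) = (4, 2).
LHS: y^2 = 2^2 mod 5 = 4
RHS: x^3 + 0 x + 3 = 4^3 + 0*4 + 3 mod 5 = 2
LHS != RHS

No, not on the curve


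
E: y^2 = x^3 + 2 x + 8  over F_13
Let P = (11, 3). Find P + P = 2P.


Doubling: s = (3 x1^2 + a) / (2 y1)
s = (3*11^2 + 2) / (2*3) mod 13 = 11
x3 = s^2 - 2 x1 mod 13 = 11^2 - 2*11 = 8
y3 = s (x1 - x3) - y1 mod 13 = 11 * (11 - 8) - 3 = 4

2P = (8, 4)


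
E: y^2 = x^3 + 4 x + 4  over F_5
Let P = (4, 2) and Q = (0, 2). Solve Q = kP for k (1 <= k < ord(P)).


Enumerate multiples of P until we hit Q = (0, 2):
  1P = (4, 2)
  2P = (1, 2)
  3P = (0, 3)
  4P = (2, 0)
  5P = (0, 2)
Match found at i = 5.

k = 5


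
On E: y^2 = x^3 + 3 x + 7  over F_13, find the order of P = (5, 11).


Compute successive multiples of P until we hit O:
  1P = (5, 11)
  2P = (3, 2)
  3P = (9, 10)
  4P = (8, 6)
  5P = (10, 6)
  6P = (12, 9)
  7P = (12, 4)
  8P = (10, 7)
  ... (continuing to 13P)
  13P = O

ord(P) = 13


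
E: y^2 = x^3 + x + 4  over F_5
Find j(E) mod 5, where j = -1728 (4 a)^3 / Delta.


Delta = -16(4 a^3 + 27 b^2) mod 5 = 4
-1728 * (4 a)^3 = -1728 * (4*1)^3 mod 5 = 3
j = 3 * 4^(-1) mod 5 = 2

j = 2 (mod 5)


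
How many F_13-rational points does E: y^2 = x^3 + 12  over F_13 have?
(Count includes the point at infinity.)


For each x in F_13, count y with y^2 = x^3 + 0 x + 12 mod 13:
  x = 0: RHS = 12, y in [5, 8]  -> 2 point(s)
  x = 1: RHS = 0, y in [0]  -> 1 point(s)
  x = 3: RHS = 0, y in [0]  -> 1 point(s)
  x = 7: RHS = 4, y in [2, 11]  -> 2 point(s)
  x = 8: RHS = 4, y in [2, 11]  -> 2 point(s)
  x = 9: RHS = 0, y in [0]  -> 1 point(s)
  x = 11: RHS = 4, y in [2, 11]  -> 2 point(s)
Affine points: 11. Add the point at infinity: total = 12.

#E(F_13) = 12


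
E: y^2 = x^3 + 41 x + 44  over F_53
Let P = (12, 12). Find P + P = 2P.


Doubling: s = (3 x1^2 + a) / (2 y1)
s = (3*12^2 + 41) / (2*12) mod 53 = 44
x3 = s^2 - 2 x1 mod 53 = 44^2 - 2*12 = 4
y3 = s (x1 - x3) - y1 mod 53 = 44 * (12 - 4) - 12 = 22

2P = (4, 22)


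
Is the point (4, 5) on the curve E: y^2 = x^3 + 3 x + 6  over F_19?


Check whether y^2 = x^3 + 3 x + 6 (mod 19) for (x, y) = (4, 5).
LHS: y^2 = 5^2 mod 19 = 6
RHS: x^3 + 3 x + 6 = 4^3 + 3*4 + 6 mod 19 = 6
LHS = RHS

Yes, on the curve


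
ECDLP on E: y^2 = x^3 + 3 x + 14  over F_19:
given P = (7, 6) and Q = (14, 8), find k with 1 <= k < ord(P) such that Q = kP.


Enumerate multiples of P until we hit Q = (14, 8):
  1P = (7, 6)
  2P = (14, 11)
  3P = (2, 3)
  4P = (2, 16)
  5P = (14, 8)
Match found at i = 5.

k = 5


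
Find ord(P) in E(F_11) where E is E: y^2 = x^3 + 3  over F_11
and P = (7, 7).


Compute successive multiples of P until we hit O:
  1P = (7, 7)
  2P = (0, 6)
  3P = (2, 0)
  4P = (0, 5)
  5P = (7, 4)
  6P = O

ord(P) = 6


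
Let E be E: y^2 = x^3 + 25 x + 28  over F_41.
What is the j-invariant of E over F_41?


Delta = -16(4 a^3 + 27 b^2) mod 41 = 3
-1728 * (4 a)^3 = -1728 * (4*25)^3 mod 41 = 22
j = 22 * 3^(-1) mod 41 = 21

j = 21 (mod 41)


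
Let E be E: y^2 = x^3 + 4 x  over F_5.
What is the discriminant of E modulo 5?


4 a^3 + 27 b^2 = 4*4^3 + 27*0^2 = 256 + 0 = 256
Delta = -16 * (256) = -4096
Delta mod 5 = 4

Delta = 4 (mod 5)


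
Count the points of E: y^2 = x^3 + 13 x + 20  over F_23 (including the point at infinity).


For each x in F_23, count y with y^2 = x^3 + 13 x + 20 mod 23:
  x = 2: RHS = 8, y in [10, 13]  -> 2 point(s)
  x = 5: RHS = 3, y in [7, 16]  -> 2 point(s)
  x = 10: RHS = 0, y in [0]  -> 1 point(s)
  x = 12: RHS = 18, y in [8, 15]  -> 2 point(s)
  x = 14: RHS = 2, y in [5, 18]  -> 2 point(s)
  x = 15: RHS = 2, y in [5, 18]  -> 2 point(s)
  x = 16: RHS = 0, y in [0]  -> 1 point(s)
  x = 17: RHS = 2, y in [5, 18]  -> 2 point(s)
  x = 20: RHS = 0, y in [0]  -> 1 point(s)
  x = 21: RHS = 9, y in [3, 20]  -> 2 point(s)
  x = 22: RHS = 6, y in [11, 12]  -> 2 point(s)
Affine points: 19. Add the point at infinity: total = 20.

#E(F_23) = 20


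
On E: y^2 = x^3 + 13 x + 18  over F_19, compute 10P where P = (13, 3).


k = 10 = 1010_2 (binary, LSB first: 0101)
Double-and-add from P = (13, 3):
  bit 0 = 0: acc unchanged = O
  bit 1 = 1: acc = O + (16, 3) = (16, 3)
  bit 2 = 0: acc unchanged = (16, 3)
  bit 3 = 1: acc = (16, 3) + (15, 15) = (18, 2)

10P = (18, 2)


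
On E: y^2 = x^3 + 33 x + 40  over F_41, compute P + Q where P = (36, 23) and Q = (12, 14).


P != Q, so use the chord formula.
s = (y2 - y1) / (x2 - x1) = (32) / (17) mod 41 = 26
x3 = s^2 - x1 - x2 mod 41 = 26^2 - 36 - 12 = 13
y3 = s (x1 - x3) - y1 mod 41 = 26 * (36 - 13) - 23 = 1

P + Q = (13, 1)


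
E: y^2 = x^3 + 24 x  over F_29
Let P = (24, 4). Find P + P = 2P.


Doubling: s = (3 x1^2 + a) / (2 y1)
s = (3*24^2 + 24) / (2*4) mod 29 = 16
x3 = s^2 - 2 x1 mod 29 = 16^2 - 2*24 = 5
y3 = s (x1 - x3) - y1 mod 29 = 16 * (24 - 5) - 4 = 10

2P = (5, 10)


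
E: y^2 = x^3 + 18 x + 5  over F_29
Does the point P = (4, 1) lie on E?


Check whether y^2 = x^3 + 18 x + 5 (mod 29) for (x, y) = (4, 1).
LHS: y^2 = 1^2 mod 29 = 1
RHS: x^3 + 18 x + 5 = 4^3 + 18*4 + 5 mod 29 = 25
LHS != RHS

No, not on the curve


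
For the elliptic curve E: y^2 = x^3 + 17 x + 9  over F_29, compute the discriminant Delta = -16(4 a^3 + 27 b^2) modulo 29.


4 a^3 + 27 b^2 = 4*17^3 + 27*9^2 = 19652 + 2187 = 21839
Delta = -16 * (21839) = -349424
Delta mod 29 = 26

Delta = 26 (mod 29)


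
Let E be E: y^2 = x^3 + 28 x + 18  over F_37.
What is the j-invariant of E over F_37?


Delta = -16(4 a^3 + 27 b^2) mod 37 = 2
-1728 * (4 a)^3 = -1728 * (4*28)^3 mod 37 = 11
j = 11 * 2^(-1) mod 37 = 24

j = 24 (mod 37)


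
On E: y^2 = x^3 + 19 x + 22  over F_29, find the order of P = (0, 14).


Compute successive multiples of P until we hit O:
  1P = (0, 14)
  2P = (13, 1)
  3P = (17, 3)
  4P = (7, 11)
  5P = (21, 24)
  6P = (15, 12)
  7P = (1, 19)
  8P = (24, 11)
  ... (continuing to 33P)
  33P = O

ord(P) = 33


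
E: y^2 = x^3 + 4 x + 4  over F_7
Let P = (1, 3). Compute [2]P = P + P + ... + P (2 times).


k = 2 = 10_2 (binary, LSB first: 01)
Double-and-add from P = (1, 3):
  bit 0 = 0: acc unchanged = O
  bit 1 = 1: acc = O + (5, 4) = (5, 4)

2P = (5, 4)


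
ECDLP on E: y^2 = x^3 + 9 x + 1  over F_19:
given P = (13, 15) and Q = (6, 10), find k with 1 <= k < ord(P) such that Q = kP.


Enumerate multiples of P until we hit Q = (6, 10):
  1P = (13, 15)
  2P = (16, 17)
  3P = (1, 12)
  4P = (11, 14)
  5P = (0, 1)
  6P = (3, 6)
  7P = (4, 14)
  8P = (6, 9)
  9P = (5, 0)
  10P = (6, 10)
Match found at i = 10.

k = 10


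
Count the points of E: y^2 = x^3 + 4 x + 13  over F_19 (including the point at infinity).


For each x in F_19, count y with y^2 = x^3 + 4 x + 13 mod 19:
  x = 4: RHS = 17, y in [6, 13]  -> 2 point(s)
  x = 5: RHS = 6, y in [5, 14]  -> 2 point(s)
  x = 6: RHS = 6, y in [5, 14]  -> 2 point(s)
  x = 7: RHS = 4, y in [2, 17]  -> 2 point(s)
  x = 8: RHS = 6, y in [5, 14]  -> 2 point(s)
  x = 11: RHS = 1, y in [1, 18]  -> 2 point(s)
  x = 13: RHS = 1, y in [1, 18]  -> 2 point(s)
  x = 14: RHS = 1, y in [1, 18]  -> 2 point(s)
  x = 15: RHS = 9, y in [3, 16]  -> 2 point(s)
  x = 17: RHS = 16, y in [4, 15]  -> 2 point(s)
Affine points: 20. Add the point at infinity: total = 21.

#E(F_19) = 21


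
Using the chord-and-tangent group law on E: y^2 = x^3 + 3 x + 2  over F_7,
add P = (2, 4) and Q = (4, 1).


P != Q, so use the chord formula.
s = (y2 - y1) / (x2 - x1) = (4) / (2) mod 7 = 2
x3 = s^2 - x1 - x2 mod 7 = 2^2 - 2 - 4 = 5
y3 = s (x1 - x3) - y1 mod 7 = 2 * (2 - 5) - 4 = 4

P + Q = (5, 4)


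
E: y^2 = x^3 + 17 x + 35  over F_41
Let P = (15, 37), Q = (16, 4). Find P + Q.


P != Q, so use the chord formula.
s = (y2 - y1) / (x2 - x1) = (8) / (1) mod 41 = 8
x3 = s^2 - x1 - x2 mod 41 = 8^2 - 15 - 16 = 33
y3 = s (x1 - x3) - y1 mod 41 = 8 * (15 - 33) - 37 = 24

P + Q = (33, 24)


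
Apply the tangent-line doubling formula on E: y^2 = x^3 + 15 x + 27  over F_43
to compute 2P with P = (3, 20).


Doubling: s = (3 x1^2 + a) / (2 y1)
s = (3*3^2 + 15) / (2*20) mod 43 = 29
x3 = s^2 - 2 x1 mod 43 = 29^2 - 2*3 = 18
y3 = s (x1 - x3) - y1 mod 43 = 29 * (3 - 18) - 20 = 18

2P = (18, 18)


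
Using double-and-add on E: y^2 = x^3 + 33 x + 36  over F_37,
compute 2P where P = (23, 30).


k = 2 = 10_2 (binary, LSB first: 01)
Double-and-add from P = (23, 30):
  bit 0 = 0: acc unchanged = O
  bit 1 = 1: acc = O + (17, 21) = (17, 21)

2P = (17, 21)


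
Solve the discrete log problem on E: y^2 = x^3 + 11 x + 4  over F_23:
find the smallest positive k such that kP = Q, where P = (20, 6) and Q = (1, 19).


Enumerate multiples of P until we hit Q = (1, 19):
  1P = (20, 6)
  2P = (9, 2)
  3P = (12, 22)
  4P = (18, 13)
  5P = (3, 15)
  6P = (8, 12)
  7P = (1, 19)
Match found at i = 7.

k = 7


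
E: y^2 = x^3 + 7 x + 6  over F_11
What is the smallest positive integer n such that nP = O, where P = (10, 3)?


Compute successive multiples of P until we hit O:
  1P = (10, 3)
  2P = (6, 0)
  3P = (10, 8)
  4P = O

ord(P) = 4


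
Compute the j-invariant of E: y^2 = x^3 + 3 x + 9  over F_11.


Delta = -16(4 a^3 + 27 b^2) mod 11 = 9
-1728 * (4 a)^3 = -1728 * (4*3)^3 mod 11 = 10
j = 10 * 9^(-1) mod 11 = 6

j = 6 (mod 11)


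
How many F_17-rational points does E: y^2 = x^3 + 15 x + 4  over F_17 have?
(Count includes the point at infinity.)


For each x in F_17, count y with y^2 = x^3 + 15 x + 4 mod 17:
  x = 0: RHS = 4, y in [2, 15]  -> 2 point(s)
  x = 2: RHS = 8, y in [5, 12]  -> 2 point(s)
  x = 3: RHS = 8, y in [5, 12]  -> 2 point(s)
  x = 4: RHS = 9, y in [3, 14]  -> 2 point(s)
  x = 5: RHS = 0, y in [0]  -> 1 point(s)
  x = 6: RHS = 4, y in [2, 15]  -> 2 point(s)
  x = 9: RHS = 1, y in [1, 16]  -> 2 point(s)
  x = 10: RHS = 15, y in [7, 10]  -> 2 point(s)
  x = 11: RHS = 4, y in [2, 15]  -> 2 point(s)
  x = 12: RHS = 8, y in [5, 12]  -> 2 point(s)
  x = 13: RHS = 16, y in [4, 13]  -> 2 point(s)
  x = 14: RHS = 0, y in [0]  -> 1 point(s)
  x = 15: RHS = 0, y in [0]  -> 1 point(s)
Affine points: 23. Add the point at infinity: total = 24.

#E(F_17) = 24


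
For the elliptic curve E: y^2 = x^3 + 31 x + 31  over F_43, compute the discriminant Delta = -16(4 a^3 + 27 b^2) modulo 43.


4 a^3 + 27 b^2 = 4*31^3 + 27*31^2 = 119164 + 25947 = 145111
Delta = -16 * (145111) = -2321776
Delta mod 43 = 9

Delta = 9 (mod 43)
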